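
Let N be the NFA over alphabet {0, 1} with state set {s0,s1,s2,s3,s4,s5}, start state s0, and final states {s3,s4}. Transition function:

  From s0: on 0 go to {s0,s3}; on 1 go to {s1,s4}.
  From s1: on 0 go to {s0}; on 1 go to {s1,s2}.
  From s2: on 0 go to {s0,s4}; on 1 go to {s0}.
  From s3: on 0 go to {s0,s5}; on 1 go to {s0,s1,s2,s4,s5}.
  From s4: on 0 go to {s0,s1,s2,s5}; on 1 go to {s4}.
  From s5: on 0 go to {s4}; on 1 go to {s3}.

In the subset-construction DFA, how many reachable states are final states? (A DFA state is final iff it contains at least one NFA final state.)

Start state of the DFA: {s0}.
{s0} --0--> {s0,s3}  [new]
{s0} --1--> {s1,s4}  [new]
{s0,s3} --0--> {s0,s3,s5}  [new]
{s0,s3} --1--> {s0,s1,s2,s4,s5}  [new]
{s1,s4} --0--> {s0,s1,s2,s5}  [new]
{s1,s4} --1--> {s1,s2,s4}  [new]
{s0,s3,s5} --0--> {s0,s3,s4,s5}  [new]
{s0,s3,s5} --1--> {s0,s1,s2,s3,s4,s5}  [new]
{s0,s1,s2,s4,s5} --0--> {s0,s1,s2,s3,s4,s5}  [seen]
{s0,s1,s2,s4,s5} --1--> {s0,s1,s2,s3,s4}  [new]
{s0,s1,s2,s5} --0--> {s0,s3,s4}  [new]
{s0,s1,s2,s5} --1--> {s0,s1,s2,s3,s4}  [seen]
{s1,s2,s4} --0--> {s0,s1,s2,s4,s5}  [seen]
{s1,s2,s4} --1--> {s0,s1,s2,s4}  [new]
{s0,s3,s4,s5} --0--> {s0,s1,s2,s3,s4,s5}  [seen]
{s0,s3,s4,s5} --1--> {s0,s1,s2,s3,s4,s5}  [seen]
{s0,s1,s2,s3,s4,s5} --0--> {s0,s1,s2,s3,s4,s5}  [seen]
{s0,s1,s2,s3,s4,s5} --1--> {s0,s1,s2,s3,s4,s5}  [seen]
{s0,s1,s2,s3,s4} --0--> {s0,s1,s2,s3,s4,s5}  [seen]
{s0,s1,s2,s3,s4} --1--> {s0,s1,s2,s4,s5}  [seen]
{s0,s3,s4} --0--> {s0,s1,s2,s3,s5}  [new]
{s0,s3,s4} --1--> {s0,s1,s2,s4,s5}  [seen]
{s0,s1,s2,s4} --0--> {s0,s1,s2,s3,s4,s5}  [seen]
{s0,s1,s2,s4} --1--> {s0,s1,s2,s4}  [seen]
{s0,s1,s2,s3,s5} --0--> {s0,s3,s4,s5}  [seen]
{s0,s1,s2,s3,s5} --1--> {s0,s1,s2,s3,s4,s5}  [seen]
Reachable DFA states: {s0}, {s0,s3}, {s1,s4}, {s0,s3,s5}, {s0,s1,s2,s4,s5}, {s0,s1,s2,s5}, {s1,s2,s4}, {s0,s3,s4,s5}, {s0,s1,s2,s3,s4,s5}, {s0,s1,s2,s3,s4}, {s0,s3,s4}, {s0,s1,s2,s4}, {s0,s1,s2,s3,s5}.
Accepting DFA states (contain an NFA accepting state): {s0,s3}, {s1,s4}, {s0,s3,s5}, {s0,s1,s2,s4,s5}, {s1,s2,s4}, {s0,s3,s4,s5}, {s0,s1,s2,s3,s4,s5}, {s0,s1,s2,s3,s4}, {s0,s3,s4}, {s0,s1,s2,s4}, {s0,s1,s2,s3,s5}.

11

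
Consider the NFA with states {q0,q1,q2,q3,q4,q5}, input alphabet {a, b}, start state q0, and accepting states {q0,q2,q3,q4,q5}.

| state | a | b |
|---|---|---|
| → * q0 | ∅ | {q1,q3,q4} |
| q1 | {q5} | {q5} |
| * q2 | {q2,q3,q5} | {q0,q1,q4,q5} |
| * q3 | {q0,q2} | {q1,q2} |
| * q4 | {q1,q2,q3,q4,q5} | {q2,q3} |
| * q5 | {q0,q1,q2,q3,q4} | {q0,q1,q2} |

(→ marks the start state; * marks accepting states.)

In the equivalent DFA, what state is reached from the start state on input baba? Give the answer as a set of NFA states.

{q0,q1,q2,q3,q4,q5}

Start: {q0}.
δ(q0,b) = {q1,q3,q4}.
Union: {q1,q3,q4}.
After b: {q1,q3,q4}.
δ(q1,a) = {q5}; δ(q3,a) = {q0,q2}; δ(q4,a) = {q1,q2,q3,q4,q5}.
Union: {q0,q1,q2,q3,q4,q5}.
After a: {q0,q1,q2,q3,q4,q5}.
δ(q0,b) = {q1,q3,q4}; δ(q1,b) = {q5}; δ(q2,b) = {q0,q1,q4,q5}; δ(q3,b) = {q1,q2}; δ(q4,b) = {q2,q3}; δ(q5,b) = {q0,q1,q2}.
Union: {q0,q1,q2,q3,q4,q5}.
After b: {q0,q1,q2,q3,q4,q5}.
δ(q0,a) = ∅; δ(q1,a) = {q5}; δ(q2,a) = {q2,q3,q5}; δ(q3,a) = {q0,q2}; δ(q4,a) = {q1,q2,q3,q4,q5}; δ(q5,a) = {q0,q1,q2,q3,q4}.
Union: {q0,q1,q2,q3,q4,q5}.
After a: {q0,q1,q2,q3,q4,q5}.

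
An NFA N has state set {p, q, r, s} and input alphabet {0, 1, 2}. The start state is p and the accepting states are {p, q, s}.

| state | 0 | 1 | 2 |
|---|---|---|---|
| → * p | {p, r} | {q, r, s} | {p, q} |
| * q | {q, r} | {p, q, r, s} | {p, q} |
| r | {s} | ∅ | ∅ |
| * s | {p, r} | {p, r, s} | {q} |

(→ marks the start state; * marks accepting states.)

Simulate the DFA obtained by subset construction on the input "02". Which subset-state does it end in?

{p, q}

Start: {p}.
δ(p,0) = {p, r}.
Union: {p, r}.
After 0: {p, r}.
δ(p,2) = {p, q}; δ(r,2) = ∅.
Union: {p, q}.
After 2: {p, q}.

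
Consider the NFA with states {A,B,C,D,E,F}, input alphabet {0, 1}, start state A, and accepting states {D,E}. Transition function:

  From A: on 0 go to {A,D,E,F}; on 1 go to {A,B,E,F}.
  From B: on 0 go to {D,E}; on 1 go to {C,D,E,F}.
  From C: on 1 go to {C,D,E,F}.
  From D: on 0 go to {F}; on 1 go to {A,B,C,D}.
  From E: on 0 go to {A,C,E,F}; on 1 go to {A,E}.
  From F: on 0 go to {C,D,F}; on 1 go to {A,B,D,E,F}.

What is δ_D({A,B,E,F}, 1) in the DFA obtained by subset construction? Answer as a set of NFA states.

δ(A,1) = {A,B,E,F}; δ(B,1) = {C,D,E,F}; δ(E,1) = {A,E}; δ(F,1) = {A,B,D,E,F}.
Union: {A,B,C,D,E,F}.

{A,B,C,D,E,F}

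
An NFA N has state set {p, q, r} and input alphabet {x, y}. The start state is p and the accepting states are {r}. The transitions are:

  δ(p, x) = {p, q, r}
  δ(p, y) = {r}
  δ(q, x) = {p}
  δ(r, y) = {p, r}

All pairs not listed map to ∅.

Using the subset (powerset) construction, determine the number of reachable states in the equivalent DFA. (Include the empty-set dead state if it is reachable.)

Start state of the DFA: {p}.
{p} --x--> {p, q, r}  [new]
{p} --y--> {r}  [new]
{p, q, r} --x--> {p, q, r}  [seen]
{p, q, r} --y--> {p, r}  [new]
{r} --x--> ∅  [new]
{r} --y--> {p, r}  [seen]
{p, r} --x--> {p, q, r}  [seen]
{p, r} --y--> {p, r}  [seen]
∅ --x--> ∅  [seen]
∅ --y--> ∅  [seen]
Reachable DFA states: {p}, {p, q, r}, {r}, {p, r}, ∅.

5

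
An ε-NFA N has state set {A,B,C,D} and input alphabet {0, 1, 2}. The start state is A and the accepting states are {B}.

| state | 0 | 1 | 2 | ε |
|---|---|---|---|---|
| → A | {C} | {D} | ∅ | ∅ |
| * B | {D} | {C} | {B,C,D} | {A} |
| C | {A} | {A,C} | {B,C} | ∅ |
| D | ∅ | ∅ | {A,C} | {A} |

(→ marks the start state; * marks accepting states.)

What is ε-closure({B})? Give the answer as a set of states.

Begin with {B}.
B →ε {A}; add A.
ε-closure = {A,B}.

{A,B}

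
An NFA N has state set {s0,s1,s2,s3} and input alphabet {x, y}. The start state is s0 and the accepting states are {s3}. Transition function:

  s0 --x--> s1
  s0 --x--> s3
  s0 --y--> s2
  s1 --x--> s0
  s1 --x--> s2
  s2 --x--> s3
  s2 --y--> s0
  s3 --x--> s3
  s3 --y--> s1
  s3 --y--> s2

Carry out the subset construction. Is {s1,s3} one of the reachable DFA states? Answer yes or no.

yes

Start state of the DFA: {s0}.
{s0} --x--> {s1,s3}  [new]
{s0} --y--> {s2}  [new]
{s1,s3} --x--> {s0,s2,s3}  [new]
{s1,s3} --y--> {s1,s2}  [new]
{s2} --x--> {s3}  [new]
{s2} --y--> {s0}  [seen]
{s0,s2,s3} --x--> {s1,s3}  [seen]
{s0,s2,s3} --y--> {s0,s1,s2}  [new]
{s1,s2} --x--> {s0,s2,s3}  [seen]
{s1,s2} --y--> {s0}  [seen]
{s3} --x--> {s3}  [seen]
{s3} --y--> {s1,s2}  [seen]
{s0,s1,s2} --x--> {s0,s1,s2,s3}  [new]
{s0,s1,s2} --y--> {s0,s2}  [new]
{s0,s1,s2,s3} --x--> {s0,s1,s2,s3}  [seen]
{s0,s1,s2,s3} --y--> {s0,s1,s2}  [seen]
{s0,s2} --x--> {s1,s3}  [seen]
{s0,s2} --y--> {s0,s2}  [seen]
Reachable DFA states: {s0}, {s1,s3}, {s2}, {s0,s2,s3}, {s1,s2}, {s3}, {s0,s1,s2}, {s0,s1,s2,s3}, {s0,s2}.
{s1,s3} is among them.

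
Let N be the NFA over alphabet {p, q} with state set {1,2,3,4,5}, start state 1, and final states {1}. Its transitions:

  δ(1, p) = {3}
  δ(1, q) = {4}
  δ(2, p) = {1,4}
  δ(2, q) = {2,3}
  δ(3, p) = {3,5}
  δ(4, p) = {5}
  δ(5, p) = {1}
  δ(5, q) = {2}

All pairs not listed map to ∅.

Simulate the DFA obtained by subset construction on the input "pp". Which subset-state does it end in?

{3,5}

Start: {1}.
δ(1,p) = {3}.
Union: {3}.
After p: {3}.
δ(3,p) = {3,5}.
Union: {3,5}.
After p: {3,5}.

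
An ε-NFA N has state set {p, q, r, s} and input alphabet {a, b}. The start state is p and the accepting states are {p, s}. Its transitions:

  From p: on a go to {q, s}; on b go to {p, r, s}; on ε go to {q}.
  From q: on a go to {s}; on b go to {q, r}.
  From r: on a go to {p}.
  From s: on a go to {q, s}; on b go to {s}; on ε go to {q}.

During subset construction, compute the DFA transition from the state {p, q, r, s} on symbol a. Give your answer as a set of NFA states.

δ(p,a) = {q, s}; δ(q,a) = {s}; δ(r,a) = {p}; δ(s,a) = {q, s}.
Union: {p, q, s}.

{p, q, s}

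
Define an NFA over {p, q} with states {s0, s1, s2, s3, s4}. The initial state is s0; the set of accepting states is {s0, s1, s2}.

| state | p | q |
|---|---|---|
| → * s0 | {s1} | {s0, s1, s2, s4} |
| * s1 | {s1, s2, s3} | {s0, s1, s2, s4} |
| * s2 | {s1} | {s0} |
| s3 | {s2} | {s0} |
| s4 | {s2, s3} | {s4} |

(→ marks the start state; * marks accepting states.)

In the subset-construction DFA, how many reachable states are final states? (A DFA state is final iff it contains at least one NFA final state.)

4

Start state of the DFA: {s0}.
{s0} --p--> {s1}  [new]
{s0} --q--> {s0, s1, s2, s4}  [new]
{s1} --p--> {s1, s2, s3}  [new]
{s1} --q--> {s0, s1, s2, s4}  [seen]
{s0, s1, s2, s4} --p--> {s1, s2, s3}  [seen]
{s0, s1, s2, s4} --q--> {s0, s1, s2, s4}  [seen]
{s1, s2, s3} --p--> {s1, s2, s3}  [seen]
{s1, s2, s3} --q--> {s0, s1, s2, s4}  [seen]
Reachable DFA states: {s0}, {s1}, {s0, s1, s2, s4}, {s1, s2, s3}.
Accepting DFA states (contain an NFA accepting state): {s0}, {s1}, {s0, s1, s2, s4}, {s1, s2, s3}.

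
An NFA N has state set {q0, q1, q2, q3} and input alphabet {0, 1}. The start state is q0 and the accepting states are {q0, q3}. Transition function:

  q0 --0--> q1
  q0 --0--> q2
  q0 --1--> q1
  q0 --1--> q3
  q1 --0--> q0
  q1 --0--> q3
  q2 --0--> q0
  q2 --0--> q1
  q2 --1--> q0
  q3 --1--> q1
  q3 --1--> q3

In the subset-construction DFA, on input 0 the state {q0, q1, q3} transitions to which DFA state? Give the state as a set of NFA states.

{q0, q1, q2, q3}

δ(q0,0) = {q1, q2}; δ(q1,0) = {q0, q3}; δ(q3,0) = ∅.
Union: {q0, q1, q2, q3}.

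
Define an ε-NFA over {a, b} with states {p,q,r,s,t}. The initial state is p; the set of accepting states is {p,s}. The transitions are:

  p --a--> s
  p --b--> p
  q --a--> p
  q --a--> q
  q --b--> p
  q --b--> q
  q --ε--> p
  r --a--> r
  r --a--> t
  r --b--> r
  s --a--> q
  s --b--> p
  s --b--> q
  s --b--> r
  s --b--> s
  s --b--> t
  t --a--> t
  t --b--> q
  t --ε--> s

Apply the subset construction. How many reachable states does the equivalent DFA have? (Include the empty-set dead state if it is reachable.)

5

Start state of the DFA: {p} (ε-closure of the NFA start).
{p} --a--> {s}  [new]
{p} --b--> {p}  [seen]
{s} --a--> {p,q}  [new]
{s} --b--> {p,q,r,s,t}  [new]
{p,q} --a--> {p,q,s}  [new]
{p,q} --b--> {p,q}  [seen]
{p,q,r,s,t} --a--> {p,q,r,s,t}  [seen]
{p,q,r,s,t} --b--> {p,q,r,s,t}  [seen]
{p,q,s} --a--> {p,q,s}  [seen]
{p,q,s} --b--> {p,q,r,s,t}  [seen]
Reachable DFA states: {p}, {s}, {p,q}, {p,q,r,s,t}, {p,q,s}.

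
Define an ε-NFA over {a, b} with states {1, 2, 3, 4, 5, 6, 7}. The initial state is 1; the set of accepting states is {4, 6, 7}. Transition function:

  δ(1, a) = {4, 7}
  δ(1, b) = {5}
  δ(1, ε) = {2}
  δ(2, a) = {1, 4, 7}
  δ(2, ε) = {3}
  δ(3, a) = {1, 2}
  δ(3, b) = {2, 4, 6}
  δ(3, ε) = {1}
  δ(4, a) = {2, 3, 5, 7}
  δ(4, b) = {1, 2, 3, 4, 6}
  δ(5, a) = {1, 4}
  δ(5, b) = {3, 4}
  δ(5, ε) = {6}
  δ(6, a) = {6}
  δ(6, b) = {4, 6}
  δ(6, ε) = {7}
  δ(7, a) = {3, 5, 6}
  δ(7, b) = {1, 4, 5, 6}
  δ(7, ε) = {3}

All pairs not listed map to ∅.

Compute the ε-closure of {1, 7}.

{1, 2, 3, 7}

Begin with {1, 7}.
1 →ε {2}; add 2.
2 →ε {3}; add 3.
ε-closure = {1, 2, 3, 7}.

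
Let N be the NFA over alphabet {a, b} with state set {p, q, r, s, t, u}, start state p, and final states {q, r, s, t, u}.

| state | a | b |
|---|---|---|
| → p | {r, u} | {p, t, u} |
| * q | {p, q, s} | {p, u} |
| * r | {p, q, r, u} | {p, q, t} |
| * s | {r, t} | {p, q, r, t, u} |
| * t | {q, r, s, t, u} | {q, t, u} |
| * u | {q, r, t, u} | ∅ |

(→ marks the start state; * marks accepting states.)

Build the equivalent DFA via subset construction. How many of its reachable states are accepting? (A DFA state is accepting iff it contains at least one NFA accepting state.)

Start state of the DFA: {p}.
{p} --a--> {r, u}  [new]
{p} --b--> {p, t, u}  [new]
{r, u} --a--> {p, q, r, t, u}  [new]
{r, u} --b--> {p, q, t}  [new]
{p, t, u} --a--> {q, r, s, t, u}  [new]
{p, t, u} --b--> {p, q, t, u}  [new]
{p, q, r, t, u} --a--> {p, q, r, s, t, u}  [new]
{p, q, r, t, u} --b--> {p, q, t, u}  [seen]
{p, q, t} --a--> {p, q, r, s, t, u}  [seen]
{p, q, t} --b--> {p, q, t, u}  [seen]
{q, r, s, t, u} --a--> {p, q, r, s, t, u}  [seen]
{q, r, s, t, u} --b--> {p, q, r, t, u}  [seen]
{p, q, t, u} --a--> {p, q, r, s, t, u}  [seen]
{p, q, t, u} --b--> {p, q, t, u}  [seen]
{p, q, r, s, t, u} --a--> {p, q, r, s, t, u}  [seen]
{p, q, r, s, t, u} --b--> {p, q, r, t, u}  [seen]
Reachable DFA states: {p}, {r, u}, {p, t, u}, {p, q, r, t, u}, {p, q, t}, {q, r, s, t, u}, {p, q, t, u}, {p, q, r, s, t, u}.
Accepting DFA states (contain an NFA accepting state): {r, u}, {p, t, u}, {p, q, r, t, u}, {p, q, t}, {q, r, s, t, u}, {p, q, t, u}, {p, q, r, s, t, u}.

7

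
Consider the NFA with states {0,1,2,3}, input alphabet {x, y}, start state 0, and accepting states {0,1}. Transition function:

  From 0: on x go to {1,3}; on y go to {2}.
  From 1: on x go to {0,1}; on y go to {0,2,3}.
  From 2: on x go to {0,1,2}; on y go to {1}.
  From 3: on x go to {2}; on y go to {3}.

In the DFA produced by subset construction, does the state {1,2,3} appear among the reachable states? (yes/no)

yes

Start state of the DFA: {0}.
{0} --x--> {1,3}  [new]
{0} --y--> {2}  [new]
{1,3} --x--> {0,1,2}  [new]
{1,3} --y--> {0,2,3}  [new]
{2} --x--> {0,1,2}  [seen]
{2} --y--> {1}  [new]
{0,1,2} --x--> {0,1,2,3}  [new]
{0,1,2} --y--> {0,1,2,3}  [seen]
{0,2,3} --x--> {0,1,2,3}  [seen]
{0,2,3} --y--> {1,2,3}  [new]
{1} --x--> {0,1}  [new]
{1} --y--> {0,2,3}  [seen]
{0,1,2,3} --x--> {0,1,2,3}  [seen]
{0,1,2,3} --y--> {0,1,2,3}  [seen]
{1,2,3} --x--> {0,1,2}  [seen]
{1,2,3} --y--> {0,1,2,3}  [seen]
{0,1} --x--> {0,1,3}  [new]
{0,1} --y--> {0,2,3}  [seen]
{0,1,3} --x--> {0,1,2,3}  [seen]
{0,1,3} --y--> {0,2,3}  [seen]
Reachable DFA states: {0}, {1,3}, {2}, {0,1,2}, {0,2,3}, {1}, {0,1,2,3}, {1,2,3}, {0,1}, {0,1,3}.
{1,2,3} is among them.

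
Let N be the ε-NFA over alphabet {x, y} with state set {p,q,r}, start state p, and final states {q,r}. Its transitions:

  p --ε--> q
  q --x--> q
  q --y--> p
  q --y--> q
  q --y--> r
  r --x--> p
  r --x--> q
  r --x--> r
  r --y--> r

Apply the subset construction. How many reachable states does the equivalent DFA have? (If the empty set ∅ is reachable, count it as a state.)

3

Start state of the DFA: {p,q} (ε-closure of the NFA start).
{p,q} --x--> {q}  [new]
{p,q} --y--> {p,q,r}  [new]
{q} --x--> {q}  [seen]
{q} --y--> {p,q,r}  [seen]
{p,q,r} --x--> {p,q,r}  [seen]
{p,q,r} --y--> {p,q,r}  [seen]
Reachable DFA states: {p,q}, {q}, {p,q,r}.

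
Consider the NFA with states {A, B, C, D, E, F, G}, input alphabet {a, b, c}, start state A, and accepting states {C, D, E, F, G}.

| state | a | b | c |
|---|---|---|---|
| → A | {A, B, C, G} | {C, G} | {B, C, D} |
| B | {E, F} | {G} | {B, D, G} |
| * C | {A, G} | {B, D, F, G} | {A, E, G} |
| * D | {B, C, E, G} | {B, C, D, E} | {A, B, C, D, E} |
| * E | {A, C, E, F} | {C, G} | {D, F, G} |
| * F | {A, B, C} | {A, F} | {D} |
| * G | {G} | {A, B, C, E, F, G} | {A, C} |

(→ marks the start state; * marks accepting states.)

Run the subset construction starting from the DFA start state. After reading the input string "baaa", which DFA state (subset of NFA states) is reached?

Start: {A}.
δ(A,b) = {C, G}.
Union: {C, G}.
After b: {C, G}.
δ(C,a) = {A, G}; δ(G,a) = {G}.
Union: {A, G}.
After a: {A, G}.
δ(A,a) = {A, B, C, G}; δ(G,a) = {G}.
Union: {A, B, C, G}.
After a: {A, B, C, G}.
δ(A,a) = {A, B, C, G}; δ(B,a) = {E, F}; δ(C,a) = {A, G}; δ(G,a) = {G}.
Union: {A, B, C, E, F, G}.
After a: {A, B, C, E, F, G}.

{A, B, C, E, F, G}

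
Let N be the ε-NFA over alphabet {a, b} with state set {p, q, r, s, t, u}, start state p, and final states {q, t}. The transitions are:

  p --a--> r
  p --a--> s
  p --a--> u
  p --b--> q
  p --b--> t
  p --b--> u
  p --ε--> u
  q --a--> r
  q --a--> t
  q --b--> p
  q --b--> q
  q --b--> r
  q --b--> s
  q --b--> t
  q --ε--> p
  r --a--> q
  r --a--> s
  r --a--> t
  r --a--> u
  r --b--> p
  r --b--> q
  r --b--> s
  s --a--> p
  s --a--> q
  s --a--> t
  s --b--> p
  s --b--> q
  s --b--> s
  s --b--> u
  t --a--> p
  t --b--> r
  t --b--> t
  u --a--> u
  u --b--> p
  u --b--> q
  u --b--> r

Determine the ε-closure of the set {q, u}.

Begin with {q, u}.
q →ε {p}; add p.
ε-closure = {p, q, u}.

{p, q, u}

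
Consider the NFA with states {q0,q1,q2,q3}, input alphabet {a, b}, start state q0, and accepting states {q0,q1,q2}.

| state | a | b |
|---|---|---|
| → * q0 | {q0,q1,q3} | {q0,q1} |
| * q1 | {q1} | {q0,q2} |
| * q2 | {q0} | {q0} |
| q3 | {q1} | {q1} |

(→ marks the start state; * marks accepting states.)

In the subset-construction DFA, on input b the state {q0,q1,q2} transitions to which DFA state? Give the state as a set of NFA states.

δ(q0,b) = {q0,q1}; δ(q1,b) = {q0,q2}; δ(q2,b) = {q0}.
Union: {q0,q1,q2}.

{q0,q1,q2}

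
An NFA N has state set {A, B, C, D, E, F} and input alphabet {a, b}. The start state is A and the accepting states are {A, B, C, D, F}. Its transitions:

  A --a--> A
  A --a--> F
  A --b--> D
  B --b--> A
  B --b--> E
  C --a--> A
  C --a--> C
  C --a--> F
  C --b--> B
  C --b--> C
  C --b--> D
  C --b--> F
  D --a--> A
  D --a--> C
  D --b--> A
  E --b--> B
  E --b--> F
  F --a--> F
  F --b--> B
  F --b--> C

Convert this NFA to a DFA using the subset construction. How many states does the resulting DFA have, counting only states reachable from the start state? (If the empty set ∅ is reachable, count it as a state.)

8

Start state of the DFA: {A}.
{A} --a--> {A, F}  [new]
{A} --b--> {D}  [new]
{A, F} --a--> {A, F}  [seen]
{A, F} --b--> {B, C, D}  [new]
{D} --a--> {A, C}  [new]
{D} --b--> {A}  [seen]
{B, C, D} --a--> {A, C, F}  [new]
{B, C, D} --b--> {A, B, C, D, E, F}  [new]
{A, C} --a--> {A, C, F}  [seen]
{A, C} --b--> {B, C, D, F}  [new]
{A, C, F} --a--> {A, C, F}  [seen]
{A, C, F} --b--> {B, C, D, F}  [seen]
{A, B, C, D, E, F} --a--> {A, C, F}  [seen]
{A, B, C, D, E, F} --b--> {A, B, C, D, E, F}  [seen]
{B, C, D, F} --a--> {A, C, F}  [seen]
{B, C, D, F} --b--> {A, B, C, D, E, F}  [seen]
Reachable DFA states: {A}, {A, F}, {D}, {B, C, D}, {A, C}, {A, C, F}, {A, B, C, D, E, F}, {B, C, D, F}.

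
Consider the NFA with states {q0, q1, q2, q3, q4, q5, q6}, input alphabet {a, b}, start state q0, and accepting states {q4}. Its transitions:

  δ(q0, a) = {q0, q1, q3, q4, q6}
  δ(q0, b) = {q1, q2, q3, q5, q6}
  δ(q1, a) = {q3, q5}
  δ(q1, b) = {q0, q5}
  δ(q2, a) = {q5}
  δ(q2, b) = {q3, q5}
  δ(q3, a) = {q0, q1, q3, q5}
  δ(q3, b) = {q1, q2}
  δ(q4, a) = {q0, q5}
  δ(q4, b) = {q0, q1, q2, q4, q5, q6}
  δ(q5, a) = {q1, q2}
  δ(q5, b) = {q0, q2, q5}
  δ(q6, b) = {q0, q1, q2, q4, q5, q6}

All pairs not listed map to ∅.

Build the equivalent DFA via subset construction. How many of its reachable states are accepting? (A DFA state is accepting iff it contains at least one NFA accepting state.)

3

Start state of the DFA: {q0}.
{q0} --a--> {q0, q1, q3, q4, q6}  [new]
{q0} --b--> {q1, q2, q3, q5, q6}  [new]
{q0, q1, q3, q4, q6} --a--> {q0, q1, q3, q4, q5, q6}  [new]
{q0, q1, q3, q4, q6} --b--> {q0, q1, q2, q3, q4, q5, q6}  [new]
{q1, q2, q3, q5, q6} --a--> {q0, q1, q2, q3, q5}  [new]
{q1, q2, q3, q5, q6} --b--> {q0, q1, q2, q3, q4, q5, q6}  [seen]
{q0, q1, q3, q4, q5, q6} --a--> {q0, q1, q2, q3, q4, q5, q6}  [seen]
{q0, q1, q3, q4, q5, q6} --b--> {q0, q1, q2, q3, q4, q5, q6}  [seen]
{q0, q1, q2, q3, q4, q5, q6} --a--> {q0, q1, q2, q3, q4, q5, q6}  [seen]
{q0, q1, q2, q3, q4, q5, q6} --b--> {q0, q1, q2, q3, q4, q5, q6}  [seen]
{q0, q1, q2, q3, q5} --a--> {q0, q1, q2, q3, q4, q5, q6}  [seen]
{q0, q1, q2, q3, q5} --b--> {q0, q1, q2, q3, q5, q6}  [new]
{q0, q1, q2, q3, q5, q6} --a--> {q0, q1, q2, q3, q4, q5, q6}  [seen]
{q0, q1, q2, q3, q5, q6} --b--> {q0, q1, q2, q3, q4, q5, q6}  [seen]
Reachable DFA states: {q0}, {q0, q1, q3, q4, q6}, {q1, q2, q3, q5, q6}, {q0, q1, q3, q4, q5, q6}, {q0, q1, q2, q3, q4, q5, q6}, {q0, q1, q2, q3, q5}, {q0, q1, q2, q3, q5, q6}.
Accepting DFA states (contain an NFA accepting state): {q0, q1, q3, q4, q6}, {q0, q1, q3, q4, q5, q6}, {q0, q1, q2, q3, q4, q5, q6}.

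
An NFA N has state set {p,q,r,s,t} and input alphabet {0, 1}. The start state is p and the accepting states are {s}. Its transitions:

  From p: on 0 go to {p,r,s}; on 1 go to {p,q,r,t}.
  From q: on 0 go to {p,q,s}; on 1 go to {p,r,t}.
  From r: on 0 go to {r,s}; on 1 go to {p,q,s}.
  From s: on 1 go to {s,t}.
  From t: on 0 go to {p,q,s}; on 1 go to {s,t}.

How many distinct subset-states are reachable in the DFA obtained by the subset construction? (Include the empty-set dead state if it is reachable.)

5

Start state of the DFA: {p}.
{p} --0--> {p,r,s}  [new]
{p} --1--> {p,q,r,t}  [new]
{p,r,s} --0--> {p,r,s}  [seen]
{p,r,s} --1--> {p,q,r,s,t}  [new]
{p,q,r,t} --0--> {p,q,r,s}  [new]
{p,q,r,t} --1--> {p,q,r,s,t}  [seen]
{p,q,r,s,t} --0--> {p,q,r,s}  [seen]
{p,q,r,s,t} --1--> {p,q,r,s,t}  [seen]
{p,q,r,s} --0--> {p,q,r,s}  [seen]
{p,q,r,s} --1--> {p,q,r,s,t}  [seen]
Reachable DFA states: {p}, {p,r,s}, {p,q,r,t}, {p,q,r,s,t}, {p,q,r,s}.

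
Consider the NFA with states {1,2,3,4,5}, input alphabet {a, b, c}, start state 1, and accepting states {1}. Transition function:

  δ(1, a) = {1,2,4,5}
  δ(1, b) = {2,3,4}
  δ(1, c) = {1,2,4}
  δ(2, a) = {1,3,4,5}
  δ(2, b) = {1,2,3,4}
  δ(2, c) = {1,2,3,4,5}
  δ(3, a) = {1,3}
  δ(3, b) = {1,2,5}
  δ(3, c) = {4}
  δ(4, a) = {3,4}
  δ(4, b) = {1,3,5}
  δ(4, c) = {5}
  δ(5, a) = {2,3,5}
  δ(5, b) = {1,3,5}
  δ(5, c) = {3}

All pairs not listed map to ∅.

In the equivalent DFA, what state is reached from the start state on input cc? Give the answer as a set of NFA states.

{1,2,3,4,5}

Start: {1}.
δ(1,c) = {1,2,4}.
Union: {1,2,4}.
After c: {1,2,4}.
δ(1,c) = {1,2,4}; δ(2,c) = {1,2,3,4,5}; δ(4,c) = {5}.
Union: {1,2,3,4,5}.
After c: {1,2,3,4,5}.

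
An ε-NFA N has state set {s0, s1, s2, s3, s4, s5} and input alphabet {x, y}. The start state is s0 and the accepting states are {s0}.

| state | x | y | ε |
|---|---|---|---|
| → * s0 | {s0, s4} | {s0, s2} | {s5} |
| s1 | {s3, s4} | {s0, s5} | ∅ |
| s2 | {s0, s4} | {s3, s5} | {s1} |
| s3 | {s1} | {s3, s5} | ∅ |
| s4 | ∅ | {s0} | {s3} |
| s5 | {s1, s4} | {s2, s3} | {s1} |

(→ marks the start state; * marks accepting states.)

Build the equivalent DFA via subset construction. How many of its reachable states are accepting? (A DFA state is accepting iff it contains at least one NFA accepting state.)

Start state of the DFA: {s0, s1, s5} (ε-closure of the NFA start).
{s0, s1, s5} --x--> {s0, s1, s3, s4, s5}  [new]
{s0, s1, s5} --y--> {s0, s1, s2, s3, s5}  [new]
{s0, s1, s3, s4, s5} --x--> {s0, s1, s3, s4, s5}  [seen]
{s0, s1, s3, s4, s5} --y--> {s0, s1, s2, s3, s5}  [seen]
{s0, s1, s2, s3, s5} --x--> {s0, s1, s3, s4, s5}  [seen]
{s0, s1, s2, s3, s5} --y--> {s0, s1, s2, s3, s5}  [seen]
Reachable DFA states: {s0, s1, s5}, {s0, s1, s3, s4, s5}, {s0, s1, s2, s3, s5}.
Accepting DFA states (contain an NFA accepting state): {s0, s1, s5}, {s0, s1, s3, s4, s5}, {s0, s1, s2, s3, s5}.

3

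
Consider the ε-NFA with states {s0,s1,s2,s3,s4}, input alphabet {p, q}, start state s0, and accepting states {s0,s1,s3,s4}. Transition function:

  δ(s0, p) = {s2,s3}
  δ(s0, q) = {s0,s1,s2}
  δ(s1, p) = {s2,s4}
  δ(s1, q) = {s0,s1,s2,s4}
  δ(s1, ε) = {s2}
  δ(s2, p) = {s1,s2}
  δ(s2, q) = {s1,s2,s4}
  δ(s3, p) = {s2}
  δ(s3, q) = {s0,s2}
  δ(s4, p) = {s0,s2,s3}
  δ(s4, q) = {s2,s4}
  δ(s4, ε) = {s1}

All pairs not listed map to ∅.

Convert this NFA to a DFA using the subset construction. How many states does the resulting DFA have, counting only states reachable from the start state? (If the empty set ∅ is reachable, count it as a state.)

8

Start state of the DFA: {s0} (ε-closure of the NFA start).
{s0} --p--> {s2,s3}  [new]
{s0} --q--> {s0,s1,s2}  [new]
{s2,s3} --p--> {s1,s2}  [new]
{s2,s3} --q--> {s0,s1,s2,s4}  [new]
{s0,s1,s2} --p--> {s1,s2,s3,s4}  [new]
{s0,s1,s2} --q--> {s0,s1,s2,s4}  [seen]
{s1,s2} --p--> {s1,s2,s4}  [new]
{s1,s2} --q--> {s0,s1,s2,s4}  [seen]
{s0,s1,s2,s4} --p--> {s0,s1,s2,s3,s4}  [new]
{s0,s1,s2,s4} --q--> {s0,s1,s2,s4}  [seen]
{s1,s2,s3,s4} --p--> {s0,s1,s2,s3,s4}  [seen]
{s1,s2,s3,s4} --q--> {s0,s1,s2,s4}  [seen]
{s1,s2,s4} --p--> {s0,s1,s2,s3,s4}  [seen]
{s1,s2,s4} --q--> {s0,s1,s2,s4}  [seen]
{s0,s1,s2,s3,s4} --p--> {s0,s1,s2,s3,s4}  [seen]
{s0,s1,s2,s3,s4} --q--> {s0,s1,s2,s4}  [seen]
Reachable DFA states: {s0}, {s2,s3}, {s0,s1,s2}, {s1,s2}, {s0,s1,s2,s4}, {s1,s2,s3,s4}, {s1,s2,s4}, {s0,s1,s2,s3,s4}.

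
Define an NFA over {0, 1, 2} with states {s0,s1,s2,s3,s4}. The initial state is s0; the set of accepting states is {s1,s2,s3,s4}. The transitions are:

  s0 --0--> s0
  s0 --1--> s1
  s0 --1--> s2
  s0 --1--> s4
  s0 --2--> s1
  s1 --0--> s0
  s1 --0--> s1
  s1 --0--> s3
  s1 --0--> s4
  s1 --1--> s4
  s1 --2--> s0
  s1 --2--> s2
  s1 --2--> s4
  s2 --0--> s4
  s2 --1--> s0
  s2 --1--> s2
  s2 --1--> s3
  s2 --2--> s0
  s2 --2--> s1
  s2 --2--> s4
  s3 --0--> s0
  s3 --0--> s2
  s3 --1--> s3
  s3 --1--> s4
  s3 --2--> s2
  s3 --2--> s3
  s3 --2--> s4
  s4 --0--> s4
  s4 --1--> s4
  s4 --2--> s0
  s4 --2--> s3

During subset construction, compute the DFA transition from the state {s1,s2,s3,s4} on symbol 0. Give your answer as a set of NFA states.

δ(s1,0) = {s0,s1,s3,s4}; δ(s2,0) = {s4}; δ(s3,0) = {s0,s2}; δ(s4,0) = {s4}.
Union: {s0,s1,s2,s3,s4}.

{s0,s1,s2,s3,s4}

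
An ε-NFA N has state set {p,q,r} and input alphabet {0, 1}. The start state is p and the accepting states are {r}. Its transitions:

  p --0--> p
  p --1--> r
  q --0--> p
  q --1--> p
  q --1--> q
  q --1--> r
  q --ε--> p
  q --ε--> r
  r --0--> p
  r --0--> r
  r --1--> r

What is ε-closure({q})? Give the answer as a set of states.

{p,q,r}

Begin with {q}.
q →ε {p,r}; add p, r.
ε-closure = {p,q,r}.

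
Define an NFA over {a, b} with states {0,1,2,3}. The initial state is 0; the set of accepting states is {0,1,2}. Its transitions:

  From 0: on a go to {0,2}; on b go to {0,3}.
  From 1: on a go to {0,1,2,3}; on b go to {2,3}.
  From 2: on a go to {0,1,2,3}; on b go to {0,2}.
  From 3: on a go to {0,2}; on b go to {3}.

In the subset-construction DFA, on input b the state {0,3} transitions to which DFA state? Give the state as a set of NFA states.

{0,3}

δ(0,b) = {0,3}; δ(3,b) = {3}.
Union: {0,3}.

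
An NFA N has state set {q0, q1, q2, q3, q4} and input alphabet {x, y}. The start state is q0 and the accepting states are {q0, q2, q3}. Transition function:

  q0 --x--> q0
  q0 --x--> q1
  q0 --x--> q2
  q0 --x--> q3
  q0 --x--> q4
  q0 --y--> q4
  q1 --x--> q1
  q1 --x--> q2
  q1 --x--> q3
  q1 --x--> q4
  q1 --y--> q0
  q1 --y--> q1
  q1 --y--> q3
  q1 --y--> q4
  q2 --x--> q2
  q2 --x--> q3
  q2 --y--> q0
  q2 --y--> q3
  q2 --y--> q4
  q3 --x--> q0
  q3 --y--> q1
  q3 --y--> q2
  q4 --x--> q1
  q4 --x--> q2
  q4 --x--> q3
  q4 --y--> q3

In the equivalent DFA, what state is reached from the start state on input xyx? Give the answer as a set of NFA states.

{q0, q1, q2, q3, q4}

Start: {q0}.
δ(q0,x) = {q0, q1, q2, q3, q4}.
Union: {q0, q1, q2, q3, q4}.
After x: {q0, q1, q2, q3, q4}.
δ(q0,y) = {q4}; δ(q1,y) = {q0, q1, q3, q4}; δ(q2,y) = {q0, q3, q4}; δ(q3,y) = {q1, q2}; δ(q4,y) = {q3}.
Union: {q0, q1, q2, q3, q4}.
After y: {q0, q1, q2, q3, q4}.
δ(q0,x) = {q0, q1, q2, q3, q4}; δ(q1,x) = {q1, q2, q3, q4}; δ(q2,x) = {q2, q3}; δ(q3,x) = {q0}; δ(q4,x) = {q1, q2, q3}.
Union: {q0, q1, q2, q3, q4}.
After x: {q0, q1, q2, q3, q4}.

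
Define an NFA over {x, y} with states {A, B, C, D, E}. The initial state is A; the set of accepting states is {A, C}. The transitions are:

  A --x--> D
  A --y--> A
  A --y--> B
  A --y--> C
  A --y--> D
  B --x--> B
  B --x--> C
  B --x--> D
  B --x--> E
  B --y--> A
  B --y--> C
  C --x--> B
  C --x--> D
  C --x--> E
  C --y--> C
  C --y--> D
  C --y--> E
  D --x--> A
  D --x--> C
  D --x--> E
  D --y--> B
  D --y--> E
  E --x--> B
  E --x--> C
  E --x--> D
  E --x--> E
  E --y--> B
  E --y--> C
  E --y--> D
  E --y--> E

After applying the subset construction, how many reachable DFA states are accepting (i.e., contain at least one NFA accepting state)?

5

Start state of the DFA: {A}.
{A} --x--> {D}  [new]
{A} --y--> {A, B, C, D}  [new]
{D} --x--> {A, C, E}  [new]
{D} --y--> {B, E}  [new]
{A, B, C, D} --x--> {A, B, C, D, E}  [new]
{A, B, C, D} --y--> {A, B, C, D, E}  [seen]
{A, C, E} --x--> {B, C, D, E}  [new]
{A, C, E} --y--> {A, B, C, D, E}  [seen]
{B, E} --x--> {B, C, D, E}  [seen]
{B, E} --y--> {A, B, C, D, E}  [seen]
{A, B, C, D, E} --x--> {A, B, C, D, E}  [seen]
{A, B, C, D, E} --y--> {A, B, C, D, E}  [seen]
{B, C, D, E} --x--> {A, B, C, D, E}  [seen]
{B, C, D, E} --y--> {A, B, C, D, E}  [seen]
Reachable DFA states: {A}, {D}, {A, B, C, D}, {A, C, E}, {B, E}, {A, B, C, D, E}, {B, C, D, E}.
Accepting DFA states (contain an NFA accepting state): {A}, {A, B, C, D}, {A, C, E}, {A, B, C, D, E}, {B, C, D, E}.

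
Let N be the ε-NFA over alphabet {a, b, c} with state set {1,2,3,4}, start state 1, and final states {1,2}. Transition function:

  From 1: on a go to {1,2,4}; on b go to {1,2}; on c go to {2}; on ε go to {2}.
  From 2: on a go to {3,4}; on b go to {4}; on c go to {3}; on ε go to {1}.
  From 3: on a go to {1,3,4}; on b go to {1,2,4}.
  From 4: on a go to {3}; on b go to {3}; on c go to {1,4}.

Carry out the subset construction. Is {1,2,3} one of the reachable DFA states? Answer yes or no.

yes

Start state of the DFA: {1,2} (ε-closure of the NFA start).
{1,2} --a--> {1,2,3,4}  [new]
{1,2} --b--> {1,2,4}  [new]
{1,2} --c--> {1,2,3}  [new]
{1,2,3,4} --a--> {1,2,3,4}  [seen]
{1,2,3,4} --b--> {1,2,3,4}  [seen]
{1,2,3,4} --c--> {1,2,3,4}  [seen]
{1,2,4} --a--> {1,2,3,4}  [seen]
{1,2,4} --b--> {1,2,3,4}  [seen]
{1,2,4} --c--> {1,2,3,4}  [seen]
{1,2,3} --a--> {1,2,3,4}  [seen]
{1,2,3} --b--> {1,2,4}  [seen]
{1,2,3} --c--> {1,2,3}  [seen]
Reachable DFA states: {1,2}, {1,2,3,4}, {1,2,4}, {1,2,3}.
{1,2,3} is among them.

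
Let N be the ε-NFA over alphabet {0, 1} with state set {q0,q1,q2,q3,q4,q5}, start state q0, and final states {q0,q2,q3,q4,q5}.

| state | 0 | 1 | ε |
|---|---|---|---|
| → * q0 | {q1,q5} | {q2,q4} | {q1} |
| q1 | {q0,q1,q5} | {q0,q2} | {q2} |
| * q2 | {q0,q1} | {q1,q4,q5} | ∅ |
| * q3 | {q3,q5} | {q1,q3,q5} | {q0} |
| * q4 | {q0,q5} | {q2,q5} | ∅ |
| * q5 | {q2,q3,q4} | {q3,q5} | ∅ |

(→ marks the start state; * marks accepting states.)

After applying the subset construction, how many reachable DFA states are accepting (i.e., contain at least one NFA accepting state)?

Start state of the DFA: {q0,q1,q2} (ε-closure of the NFA start).
{q0,q1,q2} --0--> {q0,q1,q2,q5}  [new]
{q0,q1,q2} --1--> {q0,q1,q2,q4,q5}  [new]
{q0,q1,q2,q5} --0--> {q0,q1,q2,q3,q4,q5}  [new]
{q0,q1,q2,q5} --1--> {q0,q1,q2,q3,q4,q5}  [seen]
{q0,q1,q2,q4,q5} --0--> {q0,q1,q2,q3,q4,q5}  [seen]
{q0,q1,q2,q4,q5} --1--> {q0,q1,q2,q3,q4,q5}  [seen]
{q0,q1,q2,q3,q4,q5} --0--> {q0,q1,q2,q3,q4,q5}  [seen]
{q0,q1,q2,q3,q4,q5} --1--> {q0,q1,q2,q3,q4,q5}  [seen]
Reachable DFA states: {q0,q1,q2}, {q0,q1,q2,q5}, {q0,q1,q2,q4,q5}, {q0,q1,q2,q3,q4,q5}.
Accepting DFA states (contain an NFA accepting state): {q0,q1,q2}, {q0,q1,q2,q5}, {q0,q1,q2,q4,q5}, {q0,q1,q2,q3,q4,q5}.

4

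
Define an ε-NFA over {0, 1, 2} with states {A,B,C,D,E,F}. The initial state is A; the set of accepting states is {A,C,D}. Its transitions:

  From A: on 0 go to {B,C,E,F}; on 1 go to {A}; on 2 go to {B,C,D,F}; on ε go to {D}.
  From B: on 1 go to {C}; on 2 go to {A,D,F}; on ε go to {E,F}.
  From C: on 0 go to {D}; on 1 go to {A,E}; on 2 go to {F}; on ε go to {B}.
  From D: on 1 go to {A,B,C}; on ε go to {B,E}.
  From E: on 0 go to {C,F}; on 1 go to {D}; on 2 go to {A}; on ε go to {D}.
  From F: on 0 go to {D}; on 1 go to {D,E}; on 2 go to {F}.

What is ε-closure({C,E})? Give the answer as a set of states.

{B,C,D,E,F}

Begin with {C,E}.
C →ε {B}; add B.
B →ε {E,F}; add F.
E →ε {D}; add D.
ε-closure = {B,C,D,E,F}.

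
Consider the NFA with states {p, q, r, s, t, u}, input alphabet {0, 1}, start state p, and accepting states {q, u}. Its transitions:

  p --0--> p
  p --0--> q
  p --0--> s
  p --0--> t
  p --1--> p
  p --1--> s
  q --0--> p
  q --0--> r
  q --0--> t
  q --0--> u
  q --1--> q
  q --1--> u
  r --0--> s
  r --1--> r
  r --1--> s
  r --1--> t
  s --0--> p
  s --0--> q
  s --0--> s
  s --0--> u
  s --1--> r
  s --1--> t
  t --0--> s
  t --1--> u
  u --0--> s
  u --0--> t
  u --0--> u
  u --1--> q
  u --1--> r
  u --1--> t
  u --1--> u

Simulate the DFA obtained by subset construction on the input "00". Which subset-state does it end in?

{p, q, r, s, t, u}

Start: {p}.
δ(p,0) = {p, q, s, t}.
Union: {p, q, s, t}.
After 0: {p, q, s, t}.
δ(p,0) = {p, q, s, t}; δ(q,0) = {p, r, t, u}; δ(s,0) = {p, q, s, u}; δ(t,0) = {s}.
Union: {p, q, r, s, t, u}.
After 0: {p, q, r, s, t, u}.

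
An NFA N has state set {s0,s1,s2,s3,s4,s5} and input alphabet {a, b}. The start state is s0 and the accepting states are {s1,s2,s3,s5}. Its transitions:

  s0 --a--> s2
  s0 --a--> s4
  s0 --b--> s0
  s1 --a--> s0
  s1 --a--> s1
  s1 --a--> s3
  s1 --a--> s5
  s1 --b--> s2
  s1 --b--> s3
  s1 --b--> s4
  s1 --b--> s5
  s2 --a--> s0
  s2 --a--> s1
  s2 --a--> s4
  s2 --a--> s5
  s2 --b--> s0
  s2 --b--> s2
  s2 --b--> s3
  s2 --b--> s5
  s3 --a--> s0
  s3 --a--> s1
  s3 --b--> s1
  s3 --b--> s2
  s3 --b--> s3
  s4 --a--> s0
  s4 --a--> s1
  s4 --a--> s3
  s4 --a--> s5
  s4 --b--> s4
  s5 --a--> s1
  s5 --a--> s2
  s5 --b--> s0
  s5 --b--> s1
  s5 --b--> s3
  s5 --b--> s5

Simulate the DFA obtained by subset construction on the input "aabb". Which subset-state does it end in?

Start: {s0}.
δ(s0,a) = {s2,s4}.
Union: {s2,s4}.
After a: {s2,s4}.
δ(s2,a) = {s0,s1,s4,s5}; δ(s4,a) = {s0,s1,s3,s5}.
Union: {s0,s1,s3,s4,s5}.
After a: {s0,s1,s3,s4,s5}.
δ(s0,b) = {s0}; δ(s1,b) = {s2,s3,s4,s5}; δ(s3,b) = {s1,s2,s3}; δ(s4,b) = {s4}; δ(s5,b) = {s0,s1,s3,s5}.
Union: {s0,s1,s2,s3,s4,s5}.
After b: {s0,s1,s2,s3,s4,s5}.
δ(s0,b) = {s0}; δ(s1,b) = {s2,s3,s4,s5}; δ(s2,b) = {s0,s2,s3,s5}; δ(s3,b) = {s1,s2,s3}; δ(s4,b) = {s4}; δ(s5,b) = {s0,s1,s3,s5}.
Union: {s0,s1,s2,s3,s4,s5}.
After b: {s0,s1,s2,s3,s4,s5}.

{s0,s1,s2,s3,s4,s5}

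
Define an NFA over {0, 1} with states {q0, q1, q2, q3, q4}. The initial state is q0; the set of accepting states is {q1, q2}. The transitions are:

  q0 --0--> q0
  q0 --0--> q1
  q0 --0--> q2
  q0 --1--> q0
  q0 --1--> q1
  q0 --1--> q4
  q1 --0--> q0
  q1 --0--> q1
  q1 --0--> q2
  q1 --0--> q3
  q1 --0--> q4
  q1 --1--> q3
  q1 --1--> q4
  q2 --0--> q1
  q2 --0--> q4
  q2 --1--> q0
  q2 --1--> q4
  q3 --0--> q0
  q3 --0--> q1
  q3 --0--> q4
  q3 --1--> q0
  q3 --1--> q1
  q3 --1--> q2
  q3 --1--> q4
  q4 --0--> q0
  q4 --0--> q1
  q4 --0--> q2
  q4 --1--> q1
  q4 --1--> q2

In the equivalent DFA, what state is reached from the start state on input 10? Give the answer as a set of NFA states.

Start: {q0}.
δ(q0,1) = {q0, q1, q4}.
Union: {q0, q1, q4}.
After 1: {q0, q1, q4}.
δ(q0,0) = {q0, q1, q2}; δ(q1,0) = {q0, q1, q2, q3, q4}; δ(q4,0) = {q0, q1, q2}.
Union: {q0, q1, q2, q3, q4}.
After 0: {q0, q1, q2, q3, q4}.

{q0, q1, q2, q3, q4}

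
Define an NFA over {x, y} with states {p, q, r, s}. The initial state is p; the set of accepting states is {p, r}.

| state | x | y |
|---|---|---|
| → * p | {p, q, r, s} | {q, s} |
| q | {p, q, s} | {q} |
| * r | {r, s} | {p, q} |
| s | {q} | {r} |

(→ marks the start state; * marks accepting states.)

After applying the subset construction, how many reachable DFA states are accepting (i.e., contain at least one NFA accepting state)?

7

Start state of the DFA: {p}.
{p} --x--> {p, q, r, s}  [new]
{p} --y--> {q, s}  [new]
{p, q, r, s} --x--> {p, q, r, s}  [seen]
{p, q, r, s} --y--> {p, q, r, s}  [seen]
{q, s} --x--> {p, q, s}  [new]
{q, s} --y--> {q, r}  [new]
{p, q, s} --x--> {p, q, r, s}  [seen]
{p, q, s} --y--> {q, r, s}  [new]
{q, r} --x--> {p, q, r, s}  [seen]
{q, r} --y--> {p, q}  [new]
{q, r, s} --x--> {p, q, r, s}  [seen]
{q, r, s} --y--> {p, q, r}  [new]
{p, q} --x--> {p, q, r, s}  [seen]
{p, q} --y--> {q, s}  [seen]
{p, q, r} --x--> {p, q, r, s}  [seen]
{p, q, r} --y--> {p, q, s}  [seen]
Reachable DFA states: {p}, {p, q, r, s}, {q, s}, {p, q, s}, {q, r}, {q, r, s}, {p, q}, {p, q, r}.
Accepting DFA states (contain an NFA accepting state): {p}, {p, q, r, s}, {p, q, s}, {q, r}, {q, r, s}, {p, q}, {p, q, r}.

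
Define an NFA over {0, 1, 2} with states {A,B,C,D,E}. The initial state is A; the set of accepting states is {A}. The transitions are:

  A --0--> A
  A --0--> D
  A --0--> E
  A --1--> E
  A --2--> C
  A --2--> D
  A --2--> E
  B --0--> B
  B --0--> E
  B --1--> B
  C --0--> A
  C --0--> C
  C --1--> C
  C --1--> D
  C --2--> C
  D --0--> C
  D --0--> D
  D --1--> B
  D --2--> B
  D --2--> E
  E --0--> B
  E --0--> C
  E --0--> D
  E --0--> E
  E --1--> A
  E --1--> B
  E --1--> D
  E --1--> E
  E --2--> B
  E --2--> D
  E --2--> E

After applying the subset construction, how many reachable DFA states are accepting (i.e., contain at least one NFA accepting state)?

4

Start state of the DFA: {A}.
{A} --0--> {A,D,E}  [new]
{A} --1--> {E}  [new]
{A} --2--> {C,D,E}  [new]
{A,D,E} --0--> {A,B,C,D,E}  [new]
{A,D,E} --1--> {A,B,D,E}  [new]
{A,D,E} --2--> {B,C,D,E}  [new]
{E} --0--> {B,C,D,E}  [seen]
{E} --1--> {A,B,D,E}  [seen]
{E} --2--> {B,D,E}  [new]
{C,D,E} --0--> {A,B,C,D,E}  [seen]
{C,D,E} --1--> {A,B,C,D,E}  [seen]
{C,D,E} --2--> {B,C,D,E}  [seen]
{A,B,C,D,E} --0--> {A,B,C,D,E}  [seen]
{A,B,C,D,E} --1--> {A,B,C,D,E}  [seen]
{A,B,C,D,E} --2--> {B,C,D,E}  [seen]
{A,B,D,E} --0--> {A,B,C,D,E}  [seen]
{A,B,D,E} --1--> {A,B,D,E}  [seen]
{A,B,D,E} --2--> {B,C,D,E}  [seen]
{B,C,D,E} --0--> {A,B,C,D,E}  [seen]
{B,C,D,E} --1--> {A,B,C,D,E}  [seen]
{B,C,D,E} --2--> {B,C,D,E}  [seen]
{B,D,E} --0--> {B,C,D,E}  [seen]
{B,D,E} --1--> {A,B,D,E}  [seen]
{B,D,E} --2--> {B,D,E}  [seen]
Reachable DFA states: {A}, {A,D,E}, {E}, {C,D,E}, {A,B,C,D,E}, {A,B,D,E}, {B,C,D,E}, {B,D,E}.
Accepting DFA states (contain an NFA accepting state): {A}, {A,D,E}, {A,B,C,D,E}, {A,B,D,E}.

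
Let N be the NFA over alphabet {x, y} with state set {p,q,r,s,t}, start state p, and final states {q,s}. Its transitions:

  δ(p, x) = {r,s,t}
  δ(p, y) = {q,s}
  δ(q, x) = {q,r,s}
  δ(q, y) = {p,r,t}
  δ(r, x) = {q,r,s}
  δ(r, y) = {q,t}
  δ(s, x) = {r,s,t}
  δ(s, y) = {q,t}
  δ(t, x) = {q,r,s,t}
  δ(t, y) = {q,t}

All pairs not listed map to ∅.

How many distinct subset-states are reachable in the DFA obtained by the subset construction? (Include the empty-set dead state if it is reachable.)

Start state of the DFA: {p}.
{p} --x--> {r,s,t}  [new]
{p} --y--> {q,s}  [new]
{r,s,t} --x--> {q,r,s,t}  [new]
{r,s,t} --y--> {q,t}  [new]
{q,s} --x--> {q,r,s,t}  [seen]
{q,s} --y--> {p,q,r,t}  [new]
{q,r,s,t} --x--> {q,r,s,t}  [seen]
{q,r,s,t} --y--> {p,q,r,t}  [seen]
{q,t} --x--> {q,r,s,t}  [seen]
{q,t} --y--> {p,q,r,t}  [seen]
{p,q,r,t} --x--> {q,r,s,t}  [seen]
{p,q,r,t} --y--> {p,q,r,s,t}  [new]
{p,q,r,s,t} --x--> {q,r,s,t}  [seen]
{p,q,r,s,t} --y--> {p,q,r,s,t}  [seen]
Reachable DFA states: {p}, {r,s,t}, {q,s}, {q,r,s,t}, {q,t}, {p,q,r,t}, {p,q,r,s,t}.

7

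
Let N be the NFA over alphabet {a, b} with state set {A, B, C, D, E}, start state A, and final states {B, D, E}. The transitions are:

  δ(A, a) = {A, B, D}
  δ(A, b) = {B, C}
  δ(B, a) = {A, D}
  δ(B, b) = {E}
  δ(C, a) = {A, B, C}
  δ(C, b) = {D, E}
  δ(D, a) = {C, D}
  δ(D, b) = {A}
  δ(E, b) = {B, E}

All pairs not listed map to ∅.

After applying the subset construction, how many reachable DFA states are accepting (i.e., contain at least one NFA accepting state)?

Start state of the DFA: {A}.
{A} --a--> {A, B, D}  [new]
{A} --b--> {B, C}  [new]
{A, B, D} --a--> {A, B, C, D}  [new]
{A, B, D} --b--> {A, B, C, E}  [new]
{B, C} --a--> {A, B, C, D}  [seen]
{B, C} --b--> {D, E}  [new]
{A, B, C, D} --a--> {A, B, C, D}  [seen]
{A, B, C, D} --b--> {A, B, C, D, E}  [new]
{A, B, C, E} --a--> {A, B, C, D}  [seen]
{A, B, C, E} --b--> {B, C, D, E}  [new]
{D, E} --a--> {C, D}  [new]
{D, E} --b--> {A, B, E}  [new]
{A, B, C, D, E} --a--> {A, B, C, D}  [seen]
{A, B, C, D, E} --b--> {A, B, C, D, E}  [seen]
{B, C, D, E} --a--> {A, B, C, D}  [seen]
{B, C, D, E} --b--> {A, B, D, E}  [new]
{C, D} --a--> {A, B, C, D}  [seen]
{C, D} --b--> {A, D, E}  [new]
{A, B, E} --a--> {A, B, D}  [seen]
{A, B, E} --b--> {B, C, E}  [new]
{A, B, D, E} --a--> {A, B, C, D}  [seen]
{A, B, D, E} --b--> {A, B, C, E}  [seen]
{A, D, E} --a--> {A, B, C, D}  [seen]
{A, D, E} --b--> {A, B, C, E}  [seen]
{B, C, E} --a--> {A, B, C, D}  [seen]
{B, C, E} --b--> {B, D, E}  [new]
{B, D, E} --a--> {A, C, D}  [new]
{B, D, E} --b--> {A, B, E}  [seen]
{A, C, D} --a--> {A, B, C, D}  [seen]
{A, C, D} --b--> {A, B, C, D, E}  [seen]
Reachable DFA states: {A}, {A, B, D}, {B, C}, {A, B, C, D}, {A, B, C, E}, {D, E}, {A, B, C, D, E}, {B, C, D, E}, {C, D}, {A, B, E}, {A, B, D, E}, {A, D, E}, {B, C, E}, {B, D, E}, {A, C, D}.
Accepting DFA states (contain an NFA accepting state): {A, B, D}, {B, C}, {A, B, C, D}, {A, B, C, E}, {D, E}, {A, B, C, D, E}, {B, C, D, E}, {C, D}, {A, B, E}, {A, B, D, E}, {A, D, E}, {B, C, E}, {B, D, E}, {A, C, D}.

14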